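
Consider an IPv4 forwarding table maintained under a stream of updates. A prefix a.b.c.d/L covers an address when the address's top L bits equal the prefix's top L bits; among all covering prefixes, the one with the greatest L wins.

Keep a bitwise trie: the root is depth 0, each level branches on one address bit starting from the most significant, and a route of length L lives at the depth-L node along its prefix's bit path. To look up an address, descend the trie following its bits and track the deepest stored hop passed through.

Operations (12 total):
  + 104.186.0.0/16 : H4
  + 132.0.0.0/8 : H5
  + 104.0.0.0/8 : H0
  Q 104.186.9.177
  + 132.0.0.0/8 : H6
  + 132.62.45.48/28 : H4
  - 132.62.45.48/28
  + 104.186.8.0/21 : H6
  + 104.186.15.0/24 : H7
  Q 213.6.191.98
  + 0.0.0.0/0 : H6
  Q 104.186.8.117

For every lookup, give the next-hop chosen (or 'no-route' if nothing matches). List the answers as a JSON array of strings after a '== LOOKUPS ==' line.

Trace:
  + 104.186.0.0/16 (H4) depth=16
  + 132.0.0.0/8 (H5) depth=8
  + 104.0.0.0/8 (H0) depth=8
  ? 104.186.9.177  path d0:-→d1:-→d2:-→d3:-→d4:-→d5:-→d6:-→d7:-→d8:H0→d9:-→d10:-→d11:-→d12:-→d13:-→d14:-→d15:-→d16:H4  best=H4
  + 132.0.0.0/8 (H6) depth=8
  + 132.62.45.48/28 (H4) depth=28
  - 132.62.45.48/28 clear@28
  + 104.186.8.0/21 (H6) depth=21
  + 104.186.15.0/24 (H7) depth=24
  ? 213.6.191.98  path d0:-→d1:-  best=no-route
  + 0.0.0.0/0 (H6) depth=0
  ? 104.186.8.117  path d0:H6→d1:-→d2:-→d3:-→d4:-→d5:-→d6:-→d7:-→d8:H0→d9:-→d10:-→d11:-→d12:-→d13:-→d14:-→d15:-→d16:H4→d17:-→d18:-→d19:-→d20:-→d21:H6  best=H6

== LOOKUPS ==
["H4","no-route","H6"]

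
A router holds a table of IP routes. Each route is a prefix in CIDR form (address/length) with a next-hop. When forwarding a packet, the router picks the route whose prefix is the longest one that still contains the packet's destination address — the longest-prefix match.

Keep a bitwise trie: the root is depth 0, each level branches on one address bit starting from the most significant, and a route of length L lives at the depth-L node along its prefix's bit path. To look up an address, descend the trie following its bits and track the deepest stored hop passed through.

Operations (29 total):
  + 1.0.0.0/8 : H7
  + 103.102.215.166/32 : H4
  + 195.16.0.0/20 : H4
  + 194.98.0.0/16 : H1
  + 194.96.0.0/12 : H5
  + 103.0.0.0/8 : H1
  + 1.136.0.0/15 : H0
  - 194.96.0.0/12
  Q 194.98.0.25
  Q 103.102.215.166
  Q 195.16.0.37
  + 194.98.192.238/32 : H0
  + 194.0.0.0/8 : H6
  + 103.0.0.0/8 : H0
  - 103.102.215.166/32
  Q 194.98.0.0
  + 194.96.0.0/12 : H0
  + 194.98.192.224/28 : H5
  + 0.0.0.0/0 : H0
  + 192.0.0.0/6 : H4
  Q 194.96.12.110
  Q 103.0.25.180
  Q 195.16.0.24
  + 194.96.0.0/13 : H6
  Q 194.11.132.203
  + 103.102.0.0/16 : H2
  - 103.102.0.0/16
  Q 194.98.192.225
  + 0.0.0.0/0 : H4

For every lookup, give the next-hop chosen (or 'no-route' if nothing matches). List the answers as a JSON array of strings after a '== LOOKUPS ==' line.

Apply in order:
  add 1.0.0.0/8 -> H7 at depth 8
  add 103.102.215.166/32 -> H4 at depth 32
  add 195.16.0.0/20 -> H4 at depth 20
  add 194.98.0.0/16 -> H1 at depth 16
  add 194.96.0.0/12 -> H5 at depth 12
  add 103.0.0.0/8 -> H1 at depth 8
  add 1.136.0.0/15 -> H0 at depth 15
  del 194.96.0.0/12 (clear depth 12)
  lookup 194.98.0.25: bits 1100001001100010 walk d0:-→d1:-→d2:-→d3:-→d4:-→d5:-→d6:-→d7:-→d8:-→d9:-→d10:-→d11:-→d12:-→d13:-→d14:-→d15:-→d16:H1 -> H1
  lookup 103.102.215.166: bits 01100111011001101101011110100110 walk d0:-→d1:-→d2:-→d3:-→d4:-→d5:-→d6:-→d7:-→d8:H1→d9:-→d10:-→d11:-→d12:-→d13:-→d14:-→d15:-→d16:-→d17:-→d18:-→d19:-→d20:-→d21:-→d22:-→d23:-→d24:-→d25:-→d26:-→d27:-→d28:-→d29:-→d30:-→d31:-→d32:H4 -> H4
  lookup 195.16.0.37: bits 11000011000100000000 walk d0:-→d1:-→d2:-→d3:-→d4:-→d5:-→d6:-→d7:-→d8:-→d9:-→d10:-→d11:-→d12:-→d13:-→d14:-→d15:-→d16:-→d17:-→d18:-→d19:-→d20:H4 -> H4
  add 194.98.192.238/32 -> H0 at depth 32
  add 194.0.0.0/8 -> H6 at depth 8
  add 103.0.0.0/8 -> H0 at depth 8
  del 103.102.215.166/32 (clear depth 32)
  lookup 194.98.0.0: bits 1100001001100010 walk d0:-→d1:-→d2:-→d3:-→d4:-→d5:-→d6:-→d7:-→d8:H6→d9:-→d10:-→d11:-→d12:-→d13:-→d14:-→d15:-→d16:H1 -> H1
  add 194.96.0.0/12 -> H0 at depth 12
  add 194.98.192.224/28 -> H5 at depth 28
  add 0.0.0.0/0 -> H0 at depth 0
  add 192.0.0.0/6 -> H4 at depth 6
  lookup 194.96.12.110: bits 11000010011000 walk d0:H0→d1:-→d2:-→d3:-→d4:-→d5:-→d6:H4→d7:-→d8:H6→d9:-→d10:-→d11:-→d12:H0→d13:-→d14:- -> H0
  lookup 103.0.25.180: bits 011001110 walk d0:H0→d1:-→d2:-→d3:-→d4:-→d5:-→d6:-→d7:-→d8:H0→d9:- -> H0
  lookup 195.16.0.24: bits 11000011000100000000 walk d0:H0→d1:-→d2:-→d3:-→d4:-→d5:-→d6:H4→d7:-→d8:-→d9:-→d10:-→d11:-→d12:-→d13:-→d14:-→d15:-→d16:-→d17:-→d18:-→d19:-→d20:H4 -> H4
  add 194.96.0.0/13 -> H6 at depth 13
  lookup 194.11.132.203: bits 110000100 walk d0:H0→d1:-→d2:-→d3:-→d4:-→d5:-→d6:H4→d7:-→d8:H6→d9:- -> H6
  add 103.102.0.0/16 -> H2 at depth 16
  del 103.102.0.0/16 (clear depth 16)
  lookup 194.98.192.225: bits 1100001001100010110000001110 walk d0:H0→d1:-→d2:-→d3:-→d4:-→d5:-→d6:H4→d7:-→d8:H6→d9:-→d10:-→d11:-→d12:H0→d13:H6→d14:-→d15:-→d16:H1→d17:-→d18:-→d19:-→d20:-→d21:-→d22:-→d23:-→d24:-→d25:-→d26:-→d27:-→d28:H5 -> H5
  add 0.0.0.0/0 -> H4 at depth 0

== LOOKUPS ==
["H1","H4","H4","H1","H0","H0","H4","H6","H5"]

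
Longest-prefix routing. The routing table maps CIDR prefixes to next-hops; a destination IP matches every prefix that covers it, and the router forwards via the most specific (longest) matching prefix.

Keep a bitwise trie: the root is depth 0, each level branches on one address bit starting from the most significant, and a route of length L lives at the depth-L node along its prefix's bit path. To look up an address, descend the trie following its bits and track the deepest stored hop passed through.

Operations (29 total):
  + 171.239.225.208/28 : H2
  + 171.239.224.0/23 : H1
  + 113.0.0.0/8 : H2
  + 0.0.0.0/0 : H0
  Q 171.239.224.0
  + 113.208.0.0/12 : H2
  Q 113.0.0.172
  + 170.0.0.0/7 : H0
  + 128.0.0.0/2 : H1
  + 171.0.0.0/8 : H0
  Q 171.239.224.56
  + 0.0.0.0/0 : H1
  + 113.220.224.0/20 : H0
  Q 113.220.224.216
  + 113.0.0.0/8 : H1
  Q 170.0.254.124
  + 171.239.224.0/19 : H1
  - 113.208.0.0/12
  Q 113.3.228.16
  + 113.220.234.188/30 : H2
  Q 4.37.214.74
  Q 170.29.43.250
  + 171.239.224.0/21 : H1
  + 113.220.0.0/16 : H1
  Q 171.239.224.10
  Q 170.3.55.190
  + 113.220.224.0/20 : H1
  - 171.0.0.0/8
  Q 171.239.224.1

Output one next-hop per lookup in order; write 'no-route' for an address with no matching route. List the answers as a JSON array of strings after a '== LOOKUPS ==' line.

Process each operation:
  add 171.239.225.208/28 -> H2 at depth 28
  add 171.239.224.0/23 -> H1 at depth 23
  add 113.0.0.0/8 -> H2 at depth 8
  add 0.0.0.0/0 -> H0 at depth 0
  lookup 171.239.224.0: bits 10101011111011111110000 walk d0:H0→d1:-→d2:-→d3:-→d4:-→d5:-→d6:-→d7:-→d8:-→d9:-→d10:-→d11:-→d12:-→d13:-→d14:-→d15:-→d16:-→d17:-→d18:-→d19:-→d20:-→d21:-→d22:-→d23:H1 -> H1
  add 113.208.0.0/12 -> H2 at depth 12
  lookup 113.0.0.172: bits 01110001 walk d0:H0→d1:-→d2:-→d3:-→d4:-→d5:-→d6:-→d7:-→d8:H2 -> H2
  add 170.0.0.0/7 -> H0 at depth 7
  add 128.0.0.0/2 -> H1 at depth 2
  add 171.0.0.0/8 -> H0 at depth 8
  lookup 171.239.224.56: bits 10101011111011111110000 walk d0:H0→d1:-→d2:H1→d3:-→d4:-→d5:-→d6:-→d7:H0→d8:H0→d9:-→d10:-→d11:-→d12:-→d13:-→d14:-→d15:-→d16:-→d17:-→d18:-→d19:-→d20:-→d21:-→d22:-→d23:H1 -> H1
  add 0.0.0.0/0 -> H1 at depth 0
  add 113.220.224.0/20 -> H0 at depth 20
  lookup 113.220.224.216: bits 01110001110111001110 walk d0:H1→d1:-→d2:-→d3:-→d4:-→d5:-→d6:-→d7:-→d8:H2→d9:-→d10:-→d11:-→d12:H2→d13:-→d14:-→d15:-→d16:-→d17:-→d18:-→d19:-→d20:H0 -> H0
  add 113.0.0.0/8 -> H1 at depth 8
  lookup 170.0.254.124: bits 1010101 walk d0:H1→d1:-→d2:H1→d3:-→d4:-→d5:-→d6:-→d7:H0 -> H0
  add 171.239.224.0/19 -> H1 at depth 19
  - 113.208.0.0/12 clear@12
  lookup 113.3.228.16: bits 01110001 walk d0:H1→d1:-→d2:-→d3:-→d4:-→d5:-→d6:-→d7:-→d8:H1 -> H1
  add 113.220.234.188/30 -> H2 at depth 30
  lookup 4.37.214.74: bits 0 walk d0:H1→d1:- -> H1
  lookup 170.29.43.250: bits 1010101 walk d0:H1→d1:-→d2:H1→d3:-→d4:-→d5:-→d6:-→d7:H0 -> H0
  add 171.239.224.0/21 -> H1 at depth 21
  add 113.220.0.0/16 -> H1 at depth 16
  lookup 171.239.224.10: bits 10101011111011111110000 walk d0:H1→d1:-→d2:H1→d3:-→d4:-→d5:-→d6:-→d7:H0→d8:H0→d9:-→d10:-→d11:-→d12:-→d13:-→d14:-→d15:-→d16:-→d17:-→d18:-→d19:H1→d20:-→d21:H1→d22:-→d23:H1 -> H1
  lookup 170.3.55.190: bits 1010101 walk d0:H1→d1:-→d2:H1→d3:-→d4:-→d5:-→d6:-→d7:H0 -> H0
  add 113.220.224.0/20 -> H1 at depth 20
  - 171.0.0.0/8 clear@8
  lookup 171.239.224.1: bits 10101011111011111110000 walk d0:H1→d1:-→d2:H1→d3:-→d4:-→d5:-→d6:-→d7:H0→d8:-→d9:-→d10:-→d11:-→d12:-→d13:-→d14:-→d15:-→d16:-→d17:-→d18:-→d19:H1→d20:-→d21:H1→d22:-→d23:H1 -> H1

== LOOKUPS ==
["H1","H2","H1","H0","H0","H1","H1","H0","H1","H0","H1"]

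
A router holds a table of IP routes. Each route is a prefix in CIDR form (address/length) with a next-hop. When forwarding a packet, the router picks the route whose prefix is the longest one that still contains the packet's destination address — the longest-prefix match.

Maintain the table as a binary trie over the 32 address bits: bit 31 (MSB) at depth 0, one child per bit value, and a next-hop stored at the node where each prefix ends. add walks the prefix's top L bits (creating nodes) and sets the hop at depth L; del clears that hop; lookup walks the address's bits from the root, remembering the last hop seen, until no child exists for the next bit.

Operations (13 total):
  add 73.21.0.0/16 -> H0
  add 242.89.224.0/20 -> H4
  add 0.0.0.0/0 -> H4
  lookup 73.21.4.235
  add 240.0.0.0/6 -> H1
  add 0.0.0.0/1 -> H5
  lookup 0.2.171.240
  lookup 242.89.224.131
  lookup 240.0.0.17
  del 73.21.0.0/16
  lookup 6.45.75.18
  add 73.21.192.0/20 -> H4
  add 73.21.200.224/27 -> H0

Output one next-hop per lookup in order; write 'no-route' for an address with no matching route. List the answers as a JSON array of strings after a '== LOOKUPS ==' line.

Process each operation:
  + 73.21.0.0/16 (H0) depth=16
  + 242.89.224.0/20 (H4) depth=20
  + 0.0.0.0/0 (H4) depth=0
  ? 73.21.4.235  path d0:H4→d1:-→d2:-→d3:-→d4:-→d5:-→d6:-→d7:-→d8:-→d9:-→d10:-→d11:-→d12:-→d13:-→d14:-→d15:-→d16:H0  best=H0
  + 240.0.0.0/6 (H1) depth=6
  + 0.0.0.0/1 (H5) depth=1
  ? 0.2.171.240  path d0:H4→d1:H5  best=H5
  ? 242.89.224.131  path d0:H4→d1:-→d2:-→d3:-→d4:-→d5:-→d6:H1→d7:-→d8:-→d9:-→d10:-→d11:-→d12:-→d13:-→d14:-→d15:-→d16:-→d17:-→d18:-→d19:-→d20:H4  best=H4
  ? 240.0.0.17  path d0:H4→d1:-→d2:-→d3:-→d4:-→d5:-→d6:H1  best=H1
  - 73.21.0.0/16 clear@16
  ? 6.45.75.18  path d0:H4→d1:H5  best=H5
  + 73.21.192.0/20 (H4) depth=20
  + 73.21.200.224/27 (H0) depth=27

== LOOKUPS ==
["H0","H5","H4","H1","H5"]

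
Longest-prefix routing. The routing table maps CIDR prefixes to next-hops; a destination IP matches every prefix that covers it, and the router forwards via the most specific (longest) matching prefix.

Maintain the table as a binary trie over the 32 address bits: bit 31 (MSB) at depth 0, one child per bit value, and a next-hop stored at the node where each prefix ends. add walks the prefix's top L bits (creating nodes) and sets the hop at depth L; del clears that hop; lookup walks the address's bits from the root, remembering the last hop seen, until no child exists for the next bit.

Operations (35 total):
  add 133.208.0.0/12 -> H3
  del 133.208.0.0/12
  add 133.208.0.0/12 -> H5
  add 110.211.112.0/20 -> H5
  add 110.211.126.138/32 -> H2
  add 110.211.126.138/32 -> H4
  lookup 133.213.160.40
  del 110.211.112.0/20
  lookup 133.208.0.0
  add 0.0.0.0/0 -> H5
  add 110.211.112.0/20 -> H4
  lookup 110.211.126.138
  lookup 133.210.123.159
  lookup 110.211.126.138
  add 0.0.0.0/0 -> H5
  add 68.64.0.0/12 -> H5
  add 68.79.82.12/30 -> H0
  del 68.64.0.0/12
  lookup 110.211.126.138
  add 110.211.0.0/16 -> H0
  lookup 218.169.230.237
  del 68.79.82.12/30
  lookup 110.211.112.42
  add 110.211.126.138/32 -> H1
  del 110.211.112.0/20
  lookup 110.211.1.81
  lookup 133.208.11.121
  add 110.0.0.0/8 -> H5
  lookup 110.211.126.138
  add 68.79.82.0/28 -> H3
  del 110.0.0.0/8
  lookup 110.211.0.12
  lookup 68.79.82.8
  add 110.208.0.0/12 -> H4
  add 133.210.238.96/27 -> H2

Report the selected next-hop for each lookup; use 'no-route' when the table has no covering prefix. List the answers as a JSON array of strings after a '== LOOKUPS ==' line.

Trace:
  add 133.208.0.0/12 -> H3 at depth 12
  - 133.208.0.0/12 clear@12
  add 133.208.0.0/12 -> H5 at depth 12
  add 110.211.112.0/20 -> H5 at depth 20
  add 110.211.126.138/32 -> H2 at depth 32
  add 110.211.126.138/32 -> H4 at depth 32
  ? 133.213.160.40  path d0:-→d1:-→d2:-→d3:-→d4:-→d5:-→d6:-→d7:-→d8:-→d9:-→d10:-→d11:-→d12:H5  best=H5
  - 110.211.112.0/20 clear@20
  ? 133.208.0.0  path d0:-→d1:-→d2:-→d3:-→d4:-→d5:-→d6:-→d7:-→d8:-→d9:-→d10:-→d11:-→d12:H5  best=H5
  add 0.0.0.0/0 -> H5 at depth 0
  add 110.211.112.0/20 -> H4 at depth 20
  ? 110.211.126.138  path d0:H5→d1:-→d2:-→d3:-→d4:-→d5:-→d6:-→d7:-→d8:-→d9:-→d10:-→d11:-→d12:-→d13:-→d14:-→d15:-→d16:-→d17:-→d18:-→d19:-→d20:H4→d21:-→d22:-→d23:-→d24:-→d25:-→d26:-→d27:-→d28:-→d29:-→d30:-→d31:-→d32:H4  best=H4
  ? 133.210.123.159  path d0:H5→d1:-→d2:-→d3:-→d4:-→d5:-→d6:-→d7:-→d8:-→d9:-→d10:-→d11:-→d12:H5  best=H5
  ? 110.211.126.138  path d0:H5→d1:-→d2:-→d3:-→d4:-→d5:-→d6:-→d7:-→d8:-→d9:-→d10:-→d11:-→d12:-→d13:-→d14:-→d15:-→d16:-→d17:-→d18:-→d19:-→d20:H4→d21:-→d22:-→d23:-→d24:-→d25:-→d26:-→d27:-→d28:-→d29:-→d30:-→d31:-→d32:H4  best=H4
  add 0.0.0.0/0 -> H5 at depth 0
  add 68.64.0.0/12 -> H5 at depth 12
  add 68.79.82.12/30 -> H0 at depth 30
  - 68.64.0.0/12 clear@12
  ? 110.211.126.138  path d0:H5→d1:-→d2:-→d3:-→d4:-→d5:-→d6:-→d7:-→d8:-→d9:-→d10:-→d11:-→d12:-→d13:-→d14:-→d15:-→d16:-→d17:-→d18:-→d19:-→d20:H4→d21:-→d22:-→d23:-→d24:-→d25:-→d26:-→d27:-→d28:-→d29:-→d30:-→d31:-→d32:H4  best=H4
  add 110.211.0.0/16 -> H0 at depth 16
  ? 218.169.230.237  path d0:H5→d1:-  best=H5
  - 68.79.82.12/30 clear@30
  ? 110.211.112.42  path d0:H5→d1:-→d2:-→d3:-→d4:-→d5:-→d6:-→d7:-→d8:-→d9:-→d10:-→d11:-→d12:-→d13:-→d14:-→d15:-→d16:H0→d17:-→d18:-→d19:-→d20:H4  best=H4
  add 110.211.126.138/32 -> H1 at depth 32
  - 110.211.112.0/20 clear@20
  ? 110.211.1.81  path d0:H5→d1:-→d2:-→d3:-→d4:-→d5:-→d6:-→d7:-→d8:-→d9:-→d10:-→d11:-→d12:-→d13:-→d14:-→d15:-→d16:H0→d17:-  best=H0
  ? 133.208.11.121  path d0:H5→d1:-→d2:-→d3:-→d4:-→d5:-→d6:-→d7:-→d8:-→d9:-→d10:-→d11:-→d12:H5  best=H5
  add 110.0.0.0/8 -> H5 at depth 8
  ? 110.211.126.138  path d0:H5→d1:-→d2:-→d3:-→d4:-→d5:-→d6:-→d7:-→d8:H5→d9:-→d10:-→d11:-→d12:-→d13:-→d14:-→d15:-→d16:H0→d17:-→d18:-→d19:-→d20:-→d21:-→d22:-→d23:-→d24:-→d25:-→d26:-→d27:-→d28:-→d29:-→d30:-→d31:-→d32:H1  best=H1
  add 68.79.82.0/28 -> H3 at depth 28
  - 110.0.0.0/8 clear@8
  ? 110.211.0.12  path d0:H5→d1:-→d2:-→d3:-→d4:-→d5:-→d6:-→d7:-→d8:-→d9:-→d10:-→d11:-→d12:-→d13:-→d14:-→d15:-→d16:H0→d17:-  best=H0
  ? 68.79.82.8  path d0:H5→d1:-→d2:-→d3:-→d4:-→d5:-→d6:-→d7:-→d8:-→d9:-→d10:-→d11:-→d12:-→d13:-→d14:-→d15:-→d16:-→d17:-→d18:-→d19:-→d20:-→d21:-→d22:-→d23:-→d24:-→d25:-→d26:-→d27:-→d28:H3→d29:-  best=H3
  add 110.208.0.0/12 -> H4 at depth 12
  add 133.210.238.96/27 -> H2 at depth 27

== LOOKUPS ==
["H5","H5","H4","H5","H4","H4","H5","H4","H0","H5","H1","H0","H3"]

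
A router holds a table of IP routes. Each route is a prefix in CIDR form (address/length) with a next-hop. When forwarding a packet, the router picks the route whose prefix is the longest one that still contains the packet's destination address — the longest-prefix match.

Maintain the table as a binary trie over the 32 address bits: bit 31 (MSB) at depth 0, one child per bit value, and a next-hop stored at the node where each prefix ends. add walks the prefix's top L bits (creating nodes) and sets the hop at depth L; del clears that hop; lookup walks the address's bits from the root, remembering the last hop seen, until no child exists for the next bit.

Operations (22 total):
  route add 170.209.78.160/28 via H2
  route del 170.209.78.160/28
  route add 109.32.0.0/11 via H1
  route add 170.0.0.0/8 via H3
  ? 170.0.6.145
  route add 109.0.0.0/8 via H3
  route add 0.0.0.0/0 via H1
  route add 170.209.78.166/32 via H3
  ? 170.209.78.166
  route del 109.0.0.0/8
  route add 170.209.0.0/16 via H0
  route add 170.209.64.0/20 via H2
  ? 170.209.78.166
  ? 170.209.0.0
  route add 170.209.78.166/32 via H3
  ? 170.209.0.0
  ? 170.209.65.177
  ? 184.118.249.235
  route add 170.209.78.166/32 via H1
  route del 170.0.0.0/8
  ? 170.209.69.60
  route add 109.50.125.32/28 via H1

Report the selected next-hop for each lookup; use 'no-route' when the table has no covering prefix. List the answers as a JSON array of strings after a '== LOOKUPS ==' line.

Apply in order:
  + 170.209.78.160/28 (H2) depth=28
  - 170.209.78.160/28 clear@28
  + 109.32.0.0/11 (H1) depth=11
  + 170.0.0.0/8 (H3) depth=8
  lookup 170.0.6.145: bits 10101010 walk d0:-→d1:-→d2:-→d3:-→d4:-→d5:-→d6:-→d7:-→d8:H3 -> H3
  + 109.0.0.0/8 (H3) depth=8
  + 0.0.0.0/0 (H1) depth=0
  + 170.209.78.166/32 (H3) depth=32
  lookup 170.209.78.166: bits 10101010110100010100111010100110 walk d0:H1→d1:-→d2:-→d3:-→d4:-→d5:-→d6:-→d7:-→d8:H3→d9:-→d10:-→d11:-→d12:-→d13:-→d14:-→d15:-→d16:-→d17:-→d18:-→d19:-→d20:-→d21:-→d22:-→d23:-→d24:-→d25:-→d26:-→d27:-→d28:-→d29:-→d30:-→d31:-→d32:H3 -> H3
  - 109.0.0.0/8 clear@8
  + 170.209.0.0/16 (H0) depth=16
  + 170.209.64.0/20 (H2) depth=20
  lookup 170.209.78.166: bits 10101010110100010100111010100110 walk d0:H1→d1:-→d2:-→d3:-→d4:-→d5:-→d6:-→d7:-→d8:H3→d9:-→d10:-→d11:-→d12:-→d13:-→d14:-→d15:-→d16:H0→d17:-→d18:-→d19:-→d20:H2→d21:-→d22:-→d23:-→d24:-→d25:-→d26:-→d27:-→d28:-→d29:-→d30:-→d31:-→d32:H3 -> H3
  lookup 170.209.0.0: bits 10101010110100010 walk d0:H1→d1:-→d2:-→d3:-→d4:-→d5:-→d6:-→d7:-→d8:H3→d9:-→d10:-→d11:-→d12:-→d13:-→d14:-→d15:-→d16:H0→d17:- -> H0
  + 170.209.78.166/32 (H3) depth=32
  lookup 170.209.0.0: bits 10101010110100010 walk d0:H1→d1:-→d2:-→d3:-→d4:-→d5:-→d6:-→d7:-→d8:H3→d9:-→d10:-→d11:-→d12:-→d13:-→d14:-→d15:-→d16:H0→d17:- -> H0
  lookup 170.209.65.177: bits 10101010110100010100 walk d0:H1→d1:-→d2:-→d3:-→d4:-→d5:-→d6:-→d7:-→d8:H3→d9:-→d10:-→d11:-→d12:-→d13:-→d14:-→d15:-→d16:H0→d17:-→d18:-→d19:-→d20:H2 -> H2
  lookup 184.118.249.235: bits 101 walk d0:H1→d1:-→d2:-→d3:- -> H1
  + 170.209.78.166/32 (H1) depth=32
  - 170.0.0.0/8 clear@8
  lookup 170.209.69.60: bits 10101010110100010100 walk d0:H1→d1:-→d2:-→d3:-→d4:-→d5:-→d6:-→d7:-→d8:-→d9:-→d10:-→d11:-→d12:-→d13:-→d14:-→d15:-→d16:H0→d17:-→d18:-→d19:-→d20:H2 -> H2
  + 109.50.125.32/28 (H1) depth=28

== LOOKUPS ==
["H3","H3","H3","H0","H0","H2","H1","H2"]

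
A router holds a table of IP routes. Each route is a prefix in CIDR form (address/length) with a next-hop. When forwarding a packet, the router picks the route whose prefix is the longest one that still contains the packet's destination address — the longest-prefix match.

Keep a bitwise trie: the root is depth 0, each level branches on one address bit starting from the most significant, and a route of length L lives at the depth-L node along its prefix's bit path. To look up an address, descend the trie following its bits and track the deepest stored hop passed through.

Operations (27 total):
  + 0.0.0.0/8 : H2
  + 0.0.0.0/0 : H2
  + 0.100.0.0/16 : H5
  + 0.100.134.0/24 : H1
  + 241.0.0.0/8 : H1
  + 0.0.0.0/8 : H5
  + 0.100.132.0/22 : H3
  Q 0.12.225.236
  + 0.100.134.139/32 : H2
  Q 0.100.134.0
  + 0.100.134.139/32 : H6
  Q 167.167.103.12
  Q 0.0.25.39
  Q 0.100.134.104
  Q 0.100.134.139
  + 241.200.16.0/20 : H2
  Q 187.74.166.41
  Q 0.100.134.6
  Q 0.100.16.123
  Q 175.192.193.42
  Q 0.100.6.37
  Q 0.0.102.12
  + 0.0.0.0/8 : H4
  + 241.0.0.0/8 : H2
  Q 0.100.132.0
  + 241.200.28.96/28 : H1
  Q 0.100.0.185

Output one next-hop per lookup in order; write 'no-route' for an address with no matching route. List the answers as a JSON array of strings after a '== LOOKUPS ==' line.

Apply in order:
  + 0.0.0.0/8 (H2) depth=8
  + 0.0.0.0/0 (H2) depth=0
  + 0.100.0.0/16 (H5) depth=16
  + 0.100.134.0/24 (H1) depth=24
  + 241.0.0.0/8 (H1) depth=8
  + 0.0.0.0/8 (H5) depth=8
  + 0.100.132.0/22 (H3) depth=22
  lookup 0.12.225.236: bits 000000000 walk d0:H2→d1:-→d2:-→d3:-→d4:-→d5:-→d6:-→d7:-→d8:H5→d9:- -> H5
  + 0.100.134.139/32 (H2) depth=32
  lookup 0.100.134.0: bits 000000000110010010000110 walk d0:H2→d1:-→d2:-→d3:-→d4:-→d5:-→d6:-→d7:-→d8:H5→d9:-→d10:-→d11:-→d12:-→d13:-→d14:-→d15:-→d16:H5→d17:-→d18:-→d19:-→d20:-→d21:-→d22:H3→d23:-→d24:H1 -> H1
  + 0.100.134.139/32 (H6) depth=32
  lookup 167.167.103.12: bits 1 walk d0:H2→d1:- -> H2
  lookup 0.0.25.39: bits 000000000 walk d0:H2→d1:-→d2:-→d3:-→d4:-→d5:-→d6:-→d7:-→d8:H5→d9:- -> H5
  lookup 0.100.134.104: bits 000000000110010010000110 walk d0:H2→d1:-→d2:-→d3:-→d4:-→d5:-→d6:-→d7:-→d8:H5→d9:-→d10:-→d11:-→d12:-→d13:-→d14:-→d15:-→d16:H5→d17:-→d18:-→d19:-→d20:-→d21:-→d22:H3→d23:-→d24:H1 -> H1
  lookup 0.100.134.139: bits 00000000011001001000011010001011 walk d0:H2→d1:-→d2:-→d3:-→d4:-→d5:-→d6:-→d7:-→d8:H5→d9:-→d10:-→d11:-→d12:-→d13:-→d14:-→d15:-→d16:H5→d17:-→d18:-→d19:-→d20:-→d21:-→d22:H3→d23:-→d24:H1→d25:-→d26:-→d27:-→d28:-→d29:-→d30:-→d31:-→d32:H6 -> H6
  + 241.200.16.0/20 (H2) depth=20
  lookup 187.74.166.41: bits 1 walk d0:H2→d1:- -> H2
  lookup 0.100.134.6: bits 000000000110010010000110 walk d0:H2→d1:-→d2:-→d3:-→d4:-→d5:-→d6:-→d7:-→d8:H5→d9:-→d10:-→d11:-→d12:-→d13:-→d14:-→d15:-→d16:H5→d17:-→d18:-→d19:-→d20:-→d21:-→d22:H3→d23:-→d24:H1 -> H1
  lookup 0.100.16.123: bits 0000000001100100 walk d0:H2→d1:-→d2:-→d3:-→d4:-→d5:-→d6:-→d7:-→d8:H5→d9:-→d10:-→d11:-→d12:-→d13:-→d14:-→d15:-→d16:H5 -> H5
  lookup 175.192.193.42: bits 1 walk d0:H2→d1:- -> H2
  lookup 0.100.6.37: bits 0000000001100100 walk d0:H2→d1:-→d2:-→d3:-→d4:-→d5:-→d6:-→d7:-→d8:H5→d9:-→d10:-→d11:-→d12:-→d13:-→d14:-→d15:-→d16:H5 -> H5
  lookup 0.0.102.12: bits 000000000 walk d0:H2→d1:-→d2:-→d3:-→d4:-→d5:-→d6:-→d7:-→d8:H5→d9:- -> H5
  + 0.0.0.0/8 (H4) depth=8
  + 241.0.0.0/8 (H2) depth=8
  lookup 0.100.132.0: bits 0000000001100100100001 walk d0:H2→d1:-→d2:-→d3:-→d4:-→d5:-→d6:-→d7:-→d8:H4→d9:-→d10:-→d11:-→d12:-→d13:-→d14:-→d15:-→d16:H5→d17:-→d18:-→d19:-→d20:-→d21:-→d22:H3 -> H3
  + 241.200.28.96/28 (H1) depth=28
  lookup 0.100.0.185: bits 0000000001100100 walk d0:H2→d1:-→d2:-→d3:-→d4:-→d5:-→d6:-→d7:-→d8:H4→d9:-→d10:-→d11:-→d12:-→d13:-→d14:-→d15:-→d16:H5 -> H5

== LOOKUPS ==
["H5","H1","H2","H5","H1","H6","H2","H1","H5","H2","H5","H5","H3","H5"]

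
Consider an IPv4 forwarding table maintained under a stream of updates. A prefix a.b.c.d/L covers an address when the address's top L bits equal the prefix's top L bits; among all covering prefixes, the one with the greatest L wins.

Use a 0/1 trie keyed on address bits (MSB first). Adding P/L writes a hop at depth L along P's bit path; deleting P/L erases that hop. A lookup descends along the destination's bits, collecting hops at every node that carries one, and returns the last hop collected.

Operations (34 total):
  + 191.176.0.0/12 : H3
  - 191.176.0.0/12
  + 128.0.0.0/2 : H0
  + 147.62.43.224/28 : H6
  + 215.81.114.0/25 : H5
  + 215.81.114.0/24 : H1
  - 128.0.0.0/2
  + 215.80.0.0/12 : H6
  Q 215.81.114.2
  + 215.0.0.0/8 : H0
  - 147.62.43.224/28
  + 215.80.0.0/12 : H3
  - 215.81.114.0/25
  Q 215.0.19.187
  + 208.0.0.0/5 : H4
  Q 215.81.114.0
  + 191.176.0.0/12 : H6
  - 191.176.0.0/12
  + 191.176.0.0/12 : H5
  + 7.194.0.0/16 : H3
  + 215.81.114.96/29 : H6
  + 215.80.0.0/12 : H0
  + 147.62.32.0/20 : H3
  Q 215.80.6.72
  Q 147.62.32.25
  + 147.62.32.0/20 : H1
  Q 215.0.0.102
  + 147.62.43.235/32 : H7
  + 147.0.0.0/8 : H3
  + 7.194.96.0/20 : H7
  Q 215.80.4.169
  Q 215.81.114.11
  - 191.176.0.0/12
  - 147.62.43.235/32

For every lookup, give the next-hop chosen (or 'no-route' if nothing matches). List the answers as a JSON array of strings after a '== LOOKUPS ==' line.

Process each operation:
  add 191.176.0.0/12 -> H3 at depth 12
  - 191.176.0.0/12 clear@12
  add 128.0.0.0/2 -> H0 at depth 2
  add 147.62.43.224/28 -> H6 at depth 28
  add 215.81.114.0/25 -> H5 at depth 25
  add 215.81.114.0/24 -> H1 at depth 24
  - 128.0.0.0/2 clear@2
  add 215.80.0.0/12 -> H6 at depth 12
  Q 215.81.114.2: descend 1101011101010001011100100 ; hops seen [H6,H1,H5] ; pick H5
  add 215.0.0.0/8 -> H0 at depth 8
  - 147.62.43.224/28 clear@28
  add 215.80.0.0/12 -> H3 at depth 12
  - 215.81.114.0/25 clear@25
  Q 215.0.19.187: descend 110101110 ; hops seen [H0] ; pick H0
  add 208.0.0.0/5 -> H4 at depth 5
  Q 215.81.114.0: descend 1101011101010001011100100 ; hops seen [H4,H0,H3,H1] ; pick H1
  add 191.176.0.0/12 -> H6 at depth 12
  - 191.176.0.0/12 clear@12
  add 191.176.0.0/12 -> H5 at depth 12
  add 7.194.0.0/16 -> H3 at depth 16
  add 215.81.114.96/29 -> H6 at depth 29
  add 215.80.0.0/12 -> H0 at depth 12
  add 147.62.32.0/20 -> H3 at depth 20
  Q 215.80.6.72: descend 110101110101000 ; hops seen [H4,H0,H0] ; pick H0
  Q 147.62.32.25: descend 10010011001111100010 ; hops seen [H3] ; pick H3
  add 147.62.32.0/20 -> H1 at depth 20
  Q 215.0.0.102: descend 110101110 ; hops seen [H4,H0] ; pick H0
  add 147.62.43.235/32 -> H7 at depth 32
  add 147.0.0.0/8 -> H3 at depth 8
  add 7.194.96.0/20 -> H7 at depth 20
  Q 215.80.4.169: descend 110101110101000 ; hops seen [H4,H0,H0] ; pick H0
  Q 215.81.114.11: descend 1101011101010001011100100 ; hops seen [H4,H0,H0,H1] ; pick H1
  - 191.176.0.0/12 clear@12
  - 147.62.43.235/32 clear@32

== LOOKUPS ==
["H5","H0","H1","H0","H3","H0","H0","H1"]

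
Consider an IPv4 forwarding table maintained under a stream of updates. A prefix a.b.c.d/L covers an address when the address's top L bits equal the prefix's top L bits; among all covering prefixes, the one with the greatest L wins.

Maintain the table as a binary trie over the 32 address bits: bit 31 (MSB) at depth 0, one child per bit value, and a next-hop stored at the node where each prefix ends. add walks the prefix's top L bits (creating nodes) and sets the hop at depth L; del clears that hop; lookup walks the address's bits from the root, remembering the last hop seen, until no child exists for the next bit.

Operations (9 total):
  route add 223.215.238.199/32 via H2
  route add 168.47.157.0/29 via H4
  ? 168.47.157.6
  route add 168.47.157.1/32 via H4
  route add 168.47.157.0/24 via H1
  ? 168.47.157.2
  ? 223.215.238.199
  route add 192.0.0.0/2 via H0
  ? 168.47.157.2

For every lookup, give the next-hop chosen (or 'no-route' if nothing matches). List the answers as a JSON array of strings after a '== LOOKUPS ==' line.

Trace:
  add 223.215.238.199/32 -> H2 at depth 32
  add 168.47.157.0/29 -> H4 at depth 29
  Q 168.47.157.6: descend 10101000001011111001110100000 ; hops seen [H4] ; pick H4
  add 168.47.157.1/32 -> H4 at depth 32
  add 168.47.157.0/24 -> H1 at depth 24
  Q 168.47.157.2: descend 101010000010111110011101000000 ; hops seen [H1,H4] ; pick H4
  Q 223.215.238.199: descend 11011111110101111110111011000111 ; hops seen [H2] ; pick H2
  add 192.0.0.0/2 -> H0 at depth 2
  Q 168.47.157.2: descend 101010000010111110011101000000 ; hops seen [H1,H4] ; pick H4

== LOOKUPS ==
["H4","H4","H2","H4"]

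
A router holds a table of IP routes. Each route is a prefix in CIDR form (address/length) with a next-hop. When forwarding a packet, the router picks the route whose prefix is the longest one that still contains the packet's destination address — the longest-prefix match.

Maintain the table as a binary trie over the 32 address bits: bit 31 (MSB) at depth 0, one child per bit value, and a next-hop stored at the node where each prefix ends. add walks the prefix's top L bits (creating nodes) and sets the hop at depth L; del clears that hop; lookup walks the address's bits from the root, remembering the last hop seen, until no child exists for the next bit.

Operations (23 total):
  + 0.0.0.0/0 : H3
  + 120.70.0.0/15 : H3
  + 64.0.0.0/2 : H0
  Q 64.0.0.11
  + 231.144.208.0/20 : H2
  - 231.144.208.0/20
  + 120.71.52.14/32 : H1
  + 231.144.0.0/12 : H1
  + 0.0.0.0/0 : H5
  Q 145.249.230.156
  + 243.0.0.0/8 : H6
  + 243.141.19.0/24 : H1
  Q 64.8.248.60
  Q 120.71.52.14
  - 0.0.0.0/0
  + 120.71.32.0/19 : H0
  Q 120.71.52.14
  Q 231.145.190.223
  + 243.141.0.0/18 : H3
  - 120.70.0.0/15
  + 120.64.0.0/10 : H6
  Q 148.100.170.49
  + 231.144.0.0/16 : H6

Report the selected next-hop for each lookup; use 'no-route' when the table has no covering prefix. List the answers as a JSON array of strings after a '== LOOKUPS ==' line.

Apply in order:
  + 0.0.0.0/0 (H3) depth=0
  + 120.70.0.0/15 (H3) depth=15
  + 64.0.0.0/2 (H0) depth=2
  Q 64.0.0.11: descend 01 ; hops seen [H3,H0] ; pick H0
  + 231.144.208.0/20 (H2) depth=20
  del 231.144.208.0/20 (clear depth 20)
  + 120.71.52.14/32 (H1) depth=32
  + 231.144.0.0/12 (H1) depth=12
  + 0.0.0.0/0 (H5) depth=0
  Q 145.249.230.156: descend 1 ; hops seen [H5] ; pick H5
  + 243.0.0.0/8 (H6) depth=8
  + 243.141.19.0/24 (H1) depth=24
  Q 64.8.248.60: descend 01 ; hops seen [H5,H0] ; pick H0
  Q 120.71.52.14: descend 01111000010001110011010000001110 ; hops seen [H5,H0,H3,H1] ; pick H1
  del 0.0.0.0/0 (clear depth 0)
  + 120.71.32.0/19 (H0) depth=19
  Q 120.71.52.14: descend 01111000010001110011010000001110 ; hops seen [H0,H3,H0,H1] ; pick H1
  Q 231.145.190.223: descend 111001111001000 ; hops seen [H1] ; pick H1
  + 243.141.0.0/18 (H3) depth=18
  del 120.70.0.0/15 (clear depth 15)
  + 120.64.0.0/10 (H6) depth=10
  Q 148.100.170.49: descend 1 ; hops seen [∅] ; pick no-route
  + 231.144.0.0/16 (H6) depth=16

== LOOKUPS ==
["H0","H5","H0","H1","H1","H1","no-route"]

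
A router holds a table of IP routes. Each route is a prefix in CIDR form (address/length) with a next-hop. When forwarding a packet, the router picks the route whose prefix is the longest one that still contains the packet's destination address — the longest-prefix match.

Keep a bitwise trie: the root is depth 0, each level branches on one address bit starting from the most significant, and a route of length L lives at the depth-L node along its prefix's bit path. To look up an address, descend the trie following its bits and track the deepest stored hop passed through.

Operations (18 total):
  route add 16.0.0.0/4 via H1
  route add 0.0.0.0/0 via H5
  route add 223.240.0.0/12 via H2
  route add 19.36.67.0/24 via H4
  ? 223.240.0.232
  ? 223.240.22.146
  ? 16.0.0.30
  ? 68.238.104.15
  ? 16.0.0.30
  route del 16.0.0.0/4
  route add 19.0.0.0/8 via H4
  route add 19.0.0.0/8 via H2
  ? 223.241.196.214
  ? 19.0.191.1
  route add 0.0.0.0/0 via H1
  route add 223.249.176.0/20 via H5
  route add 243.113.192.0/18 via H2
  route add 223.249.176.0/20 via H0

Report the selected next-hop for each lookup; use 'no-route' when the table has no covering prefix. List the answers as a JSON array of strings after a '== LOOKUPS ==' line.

Process each operation:
  add 16.0.0.0/4 -> H1 at depth 4
  add 0.0.0.0/0 -> H5 at depth 0
  add 223.240.0.0/12 -> H2 at depth 12
  add 19.36.67.0/24 -> H4 at depth 24
  Q 223.240.0.232: descend 110111111111 ; hops seen [H5,H2] ; pick H2
  Q 223.240.22.146: descend 110111111111 ; hops seen [H5,H2] ; pick H2
  Q 16.0.0.30: descend 000100 ; hops seen [H5,H1] ; pick H1
  Q 68.238.104.15: descend 0 ; hops seen [H5] ; pick H5
  Q 16.0.0.30: descend 000100 ; hops seen [H5,H1] ; pick H1
  del 16.0.0.0/4 (clear depth 4)
  add 19.0.0.0/8 -> H4 at depth 8
  add 19.0.0.0/8 -> H2 at depth 8
  Q 223.241.196.214: descend 110111111111 ; hops seen [H5,H2] ; pick H2
  Q 19.0.191.1: descend 0001001100 ; hops seen [H5,H2] ; pick H2
  add 0.0.0.0/0 -> H1 at depth 0
  add 223.249.176.0/20 -> H5 at depth 20
  add 243.113.192.0/18 -> H2 at depth 18
  add 223.249.176.0/20 -> H0 at depth 20

== LOOKUPS ==
["H2","H2","H1","H5","H1","H2","H2"]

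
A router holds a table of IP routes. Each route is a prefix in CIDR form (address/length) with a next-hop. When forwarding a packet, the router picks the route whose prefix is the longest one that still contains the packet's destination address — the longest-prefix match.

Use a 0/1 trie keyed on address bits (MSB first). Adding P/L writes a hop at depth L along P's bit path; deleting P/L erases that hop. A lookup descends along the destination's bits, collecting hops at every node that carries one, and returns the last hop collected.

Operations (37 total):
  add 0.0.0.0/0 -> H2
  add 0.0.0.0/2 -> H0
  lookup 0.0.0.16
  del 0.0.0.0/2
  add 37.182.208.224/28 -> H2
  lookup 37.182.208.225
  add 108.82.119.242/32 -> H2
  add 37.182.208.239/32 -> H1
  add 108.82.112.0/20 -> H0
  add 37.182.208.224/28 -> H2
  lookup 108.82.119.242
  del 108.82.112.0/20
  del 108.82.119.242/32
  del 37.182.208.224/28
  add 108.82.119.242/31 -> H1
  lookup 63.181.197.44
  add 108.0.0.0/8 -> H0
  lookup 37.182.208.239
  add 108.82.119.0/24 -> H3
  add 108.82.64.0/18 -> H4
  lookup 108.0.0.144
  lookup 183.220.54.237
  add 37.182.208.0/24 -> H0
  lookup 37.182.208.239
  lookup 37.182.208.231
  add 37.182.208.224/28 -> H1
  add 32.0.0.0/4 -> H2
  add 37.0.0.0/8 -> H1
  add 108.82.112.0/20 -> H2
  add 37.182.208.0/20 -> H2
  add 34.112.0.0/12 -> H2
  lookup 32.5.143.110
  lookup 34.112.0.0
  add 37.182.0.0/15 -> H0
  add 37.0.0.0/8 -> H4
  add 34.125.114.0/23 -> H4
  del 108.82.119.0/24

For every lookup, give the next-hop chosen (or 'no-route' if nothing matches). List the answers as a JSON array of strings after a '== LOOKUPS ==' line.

Process each operation:
  + 0.0.0.0/0 (H2) depth=0
  + 0.0.0.0/2 (H0) depth=2
  lookup 0.0.0.16: bits 00 walk d0:H2→d1:-→d2:H0 -> H0
  - 0.0.0.0/2 clear@2
  + 37.182.208.224/28 (H2) depth=28
  lookup 37.182.208.225: bits 0010010110110110110100001110 walk d0:H2→d1:-→d2:-→d3:-→d4:-→d5:-→d6:-→d7:-→d8:-→d9:-→d10:-→d11:-→d12:-→d13:-→d14:-→d15:-→d16:-→d17:-→d18:-→d19:-→d20:-→d21:-→d22:-→d23:-→d24:-→d25:-→d26:-→d27:-→d28:H2 -> H2
  + 108.82.119.242/32 (H2) depth=32
  + 37.182.208.239/32 (H1) depth=32
  + 108.82.112.0/20 (H0) depth=20
  + 37.182.208.224/28 (H2) depth=28
  lookup 108.82.119.242: bits 01101100010100100111011111110010 walk d0:H2→d1:-→d2:-→d3:-→d4:-→d5:-→d6:-→d7:-→d8:-→d9:-→d10:-→d11:-→d12:-→d13:-→d14:-→d15:-→d16:-→d17:-→d18:-→d19:-→d20:H0→d21:-→d22:-→d23:-→d24:-→d25:-→d26:-→d27:-→d28:-→d29:-→d30:-→d31:-→d32:H2 -> H2
  - 108.82.112.0/20 clear@20
  - 108.82.119.242/32 clear@32
  - 37.182.208.224/28 clear@28
  + 108.82.119.242/31 (H1) depth=31
  lookup 63.181.197.44: bits 001 walk d0:H2→d1:-→d2:-→d3:- -> H2
  + 108.0.0.0/8 (H0) depth=8
  lookup 37.182.208.239: bits 00100101101101101101000011101111 walk d0:H2→d1:-→d2:-→d3:-→d4:-→d5:-→d6:-→d7:-→d8:-→d9:-→d10:-→d11:-→d12:-→d13:-→d14:-→d15:-→d16:-→d17:-→d18:-→d19:-→d20:-→d21:-→d22:-→d23:-→d24:-→d25:-→d26:-→d27:-→d28:-→d29:-→d30:-→d31:-→d32:H1 -> H1
  + 108.82.119.0/24 (H3) depth=24
  + 108.82.64.0/18 (H4) depth=18
  lookup 108.0.0.144: bits 011011000 walk d0:H2→d1:-→d2:-→d3:-→d4:-→d5:-→d6:-→d7:-→d8:H0→d9:- -> H0
  lookup 183.220.54.237: bits ε walk d0:H2 -> H2
  + 37.182.208.0/24 (H0) depth=24
  lookup 37.182.208.239: bits 00100101101101101101000011101111 walk d0:H2→d1:-→d2:-→d3:-→d4:-→d5:-→d6:-→d7:-→d8:-→d9:-→d10:-→d11:-→d12:-→d13:-→d14:-→d15:-→d16:-→d17:-→d18:-→d19:-→d20:-→d21:-→d22:-→d23:-→d24:H0→d25:-→d26:-→d27:-→d28:-→d29:-→d30:-→d31:-→d32:H1 -> H1
  lookup 37.182.208.231: bits 0010010110110110110100001110 walk d0:H2→d1:-→d2:-→d3:-→d4:-→d5:-→d6:-→d7:-→d8:-→d9:-→d10:-→d11:-→d12:-→d13:-→d14:-→d15:-→d16:-→d17:-→d18:-→d19:-→d20:-→d21:-→d22:-→d23:-→d24:H0→d25:-→d26:-→d27:-→d28:- -> H0
  + 37.182.208.224/28 (H1) depth=28
  + 32.0.0.0/4 (H2) depth=4
  + 37.0.0.0/8 (H1) depth=8
  + 108.82.112.0/20 (H2) depth=20
  + 37.182.208.0/20 (H2) depth=20
  + 34.112.0.0/12 (H2) depth=12
  lookup 32.5.143.110: bits 001000 walk d0:H2→d1:-→d2:-→d3:-→d4:H2→d5:-→d6:- -> H2
  lookup 34.112.0.0: bits 001000100111 walk d0:H2→d1:-→d2:-→d3:-→d4:H2→d5:-→d6:-→d7:-→d8:-→d9:-→d10:-→d11:-→d12:H2 -> H2
  + 37.182.0.0/15 (H0) depth=15
  + 37.0.0.0/8 (H4) depth=8
  + 34.125.114.0/23 (H4) depth=23
  - 108.82.119.0/24 clear@24

== LOOKUPS ==
["H0","H2","H2","H2","H1","H0","H2","H1","H0","H2","H2"]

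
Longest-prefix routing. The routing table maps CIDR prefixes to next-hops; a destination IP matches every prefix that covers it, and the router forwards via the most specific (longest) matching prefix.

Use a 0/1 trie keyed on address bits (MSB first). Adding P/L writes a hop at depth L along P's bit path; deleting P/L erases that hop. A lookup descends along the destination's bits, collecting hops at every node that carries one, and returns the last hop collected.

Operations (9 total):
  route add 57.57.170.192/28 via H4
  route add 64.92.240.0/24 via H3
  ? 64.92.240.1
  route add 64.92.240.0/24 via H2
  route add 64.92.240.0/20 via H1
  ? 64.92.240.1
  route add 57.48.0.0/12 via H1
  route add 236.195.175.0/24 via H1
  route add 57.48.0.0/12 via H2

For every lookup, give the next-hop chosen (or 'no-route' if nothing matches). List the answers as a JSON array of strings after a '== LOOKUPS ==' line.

Trace:
  add 57.57.170.192/28 -> H4 at depth 28
  add 64.92.240.0/24 -> H3 at depth 24
  ? 64.92.240.1  path d0:-→d1:-→d2:-→d3:-→d4:-→d5:-→d6:-→d7:-→d8:-→d9:-→d10:-→d11:-→d12:-→d13:-→d14:-→d15:-→d16:-→d17:-→d18:-→d19:-→d20:-→d21:-→d22:-→d23:-→d24:H3  best=H3
  add 64.92.240.0/24 -> H2 at depth 24
  add 64.92.240.0/20 -> H1 at depth 20
  ? 64.92.240.1  path d0:-→d1:-→d2:-→d3:-→d4:-→d5:-→d6:-→d7:-→d8:-→d9:-→d10:-→d11:-→d12:-→d13:-→d14:-→d15:-→d16:-→d17:-→d18:-→d19:-→d20:H1→d21:-→d22:-→d23:-→d24:H2  best=H2
  add 57.48.0.0/12 -> H1 at depth 12
  add 236.195.175.0/24 -> H1 at depth 24
  add 57.48.0.0/12 -> H2 at depth 12

== LOOKUPS ==
["H3","H2"]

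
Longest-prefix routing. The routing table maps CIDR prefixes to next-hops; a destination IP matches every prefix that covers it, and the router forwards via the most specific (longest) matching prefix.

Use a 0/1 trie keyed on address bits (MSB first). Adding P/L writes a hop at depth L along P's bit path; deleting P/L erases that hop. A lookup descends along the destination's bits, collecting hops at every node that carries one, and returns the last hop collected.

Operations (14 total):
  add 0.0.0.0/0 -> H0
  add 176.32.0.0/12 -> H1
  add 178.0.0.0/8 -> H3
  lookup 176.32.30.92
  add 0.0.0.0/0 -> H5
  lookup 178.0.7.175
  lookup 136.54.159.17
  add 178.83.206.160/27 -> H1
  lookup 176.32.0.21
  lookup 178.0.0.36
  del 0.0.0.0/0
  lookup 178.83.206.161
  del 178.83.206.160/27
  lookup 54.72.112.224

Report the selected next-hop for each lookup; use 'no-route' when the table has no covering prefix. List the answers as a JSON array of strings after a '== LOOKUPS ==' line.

Apply in order:
  add 0.0.0.0/0 -> H0 at depth 0
  add 176.32.0.0/12 -> H1 at depth 12
  add 178.0.0.0/8 -> H3 at depth 8
  ? 176.32.30.92  path d0:H0→d1:-→d2:-→d3:-→d4:-→d5:-→d6:-→d7:-→d8:-→d9:-→d10:-→d11:-→d12:H1  best=H1
  add 0.0.0.0/0 -> H5 at depth 0
  ? 178.0.7.175  path d0:H5→d1:-→d2:-→d3:-→d4:-→d5:-→d6:-→d7:-→d8:H3  best=H3
  ? 136.54.159.17  path d0:H5→d1:-→d2:-  best=H5
  add 178.83.206.160/27 -> H1 at depth 27
  ? 176.32.0.21  path d0:H5→d1:-→d2:-→d3:-→d4:-→d5:-→d6:-→d7:-→d8:-→d9:-→d10:-→d11:-→d12:H1  best=H1
  ? 178.0.0.36  path d0:H5→d1:-→d2:-→d3:-→d4:-→d5:-→d6:-→d7:-→d8:H3→d9:-  best=H3
  - 0.0.0.0/0 clear@0
  ? 178.83.206.161  path d0:-→d1:-→d2:-→d3:-→d4:-→d5:-→d6:-→d7:-→d8:H3→d9:-→d10:-→d11:-→d12:-→d13:-→d14:-→d15:-→d16:-→d17:-→d18:-→d19:-→d20:-→d21:-→d22:-→d23:-→d24:-→d25:-→d26:-→d27:H1  best=H1
  - 178.83.206.160/27 clear@27
  ? 54.72.112.224  path d0:-  best=no-route

== LOOKUPS ==
["H1","H3","H5","H1","H3","H1","no-route"]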